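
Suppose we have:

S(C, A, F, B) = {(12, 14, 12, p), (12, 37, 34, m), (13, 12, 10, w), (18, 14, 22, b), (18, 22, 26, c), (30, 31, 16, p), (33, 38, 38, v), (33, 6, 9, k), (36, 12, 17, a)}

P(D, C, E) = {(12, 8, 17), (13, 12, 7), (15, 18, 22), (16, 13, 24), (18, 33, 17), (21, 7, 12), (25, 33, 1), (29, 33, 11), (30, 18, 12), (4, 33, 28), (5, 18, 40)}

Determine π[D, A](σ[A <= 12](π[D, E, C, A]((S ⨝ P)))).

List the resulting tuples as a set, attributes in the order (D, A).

S ⋈ P (natural join on C): {(12, 14, 12, p, 13, 7), (12, 37, 34, m, 13, 7), (13, 12, 10, w, 16, 24), (18, 14, 22, b, 15, 22), (18, 14, 22, b, 30, 12), (18, 14, 22, b, 5, 40), (18, 22, 26, c, 15, 22), (18, 22, 26, c, 30, 12), (18, 22, 26, c, 5, 40), (33, 38, 38, v, 18, 17), (33, 38, 38, v, 25, 1), (33, 38, 38, v, 29, 11), (33, 38, 38, v, 4, 28), (33, 6, 9, k, 18, 17), (33, 6, 9, k, 25, 1), (33, 6, 9, k, 29, 11), (33, 6, 9, k, 4, 28)}
π_{D, E, C, A} gives {(13, 7, 12, 14), (13, 7, 12, 37), (15, 22, 18, 14), (15, 22, 18, 22), (16, 24, 13, 12), (18, 17, 33, 38), (18, 17, 33, 6), (25, 1, 33, 38), (25, 1, 33, 6), (29, 11, 33, 38), (29, 11, 33, 6), (30, 12, 18, 14), (30, 12, 18, 22), (4, 28, 33, 38), (4, 28, 33, 6), (5, 40, 18, 14), (5, 40, 18, 22)}.
Filtering on A <= 12 leaves {(16, 24, 13, 12), (18, 17, 33, 6), (25, 1, 33, 6), (29, 11, 33, 6), (4, 28, 33, 6)}.
π_{D, A} gives {(16, 12), (18, 6), (25, 6), (29, 6), (4, 6)}.

{(16, 12), (18, 6), (25, 6), (29, 6), (4, 6)}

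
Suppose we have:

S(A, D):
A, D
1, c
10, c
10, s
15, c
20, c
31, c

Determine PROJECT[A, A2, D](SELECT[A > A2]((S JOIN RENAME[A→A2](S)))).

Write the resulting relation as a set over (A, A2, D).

{(10, 1, c), (15, 1, c), (15, 10, c), (20, 1, c), (20, 10, c), (20, 15, c), (31, 1, c), (31, 10, c), (31, 15, c), (31, 20, c)}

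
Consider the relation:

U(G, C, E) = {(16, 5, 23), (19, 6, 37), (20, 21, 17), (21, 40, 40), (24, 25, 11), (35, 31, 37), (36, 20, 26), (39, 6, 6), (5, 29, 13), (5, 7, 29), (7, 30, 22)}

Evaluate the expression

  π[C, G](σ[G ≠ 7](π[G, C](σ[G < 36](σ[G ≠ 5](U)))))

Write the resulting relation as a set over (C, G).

Selection G ≠ 5: {(16, 5, 23), (19, 6, 37), (20, 21, 17), (21, 40, 40), (24, 25, 11), (35, 31, 37), (36, 20, 26), (39, 6, 6), (7, 30, 22)}
Selection G < 36: {(16, 5, 23), (19, 6, 37), (20, 21, 17), (21, 40, 40), (24, 25, 11), (35, 31, 37), (7, 30, 22)}
π[G, C]: project onto (G, C) → {(16, 5), (19, 6), (20, 21), (21, 40), (24, 25), (35, 31), (7, 30)}
Selection G ≠ 7: {(16, 5), (19, 6), (20, 21), (21, 40), (24, 25), (35, 31)}
π[C, G]: project onto (C, G) → {(21, 20), (25, 24), (31, 35), (40, 21), (5, 16), (6, 19)}

{(21, 20), (25, 24), (31, 35), (40, 21), (5, 16), (6, 19)}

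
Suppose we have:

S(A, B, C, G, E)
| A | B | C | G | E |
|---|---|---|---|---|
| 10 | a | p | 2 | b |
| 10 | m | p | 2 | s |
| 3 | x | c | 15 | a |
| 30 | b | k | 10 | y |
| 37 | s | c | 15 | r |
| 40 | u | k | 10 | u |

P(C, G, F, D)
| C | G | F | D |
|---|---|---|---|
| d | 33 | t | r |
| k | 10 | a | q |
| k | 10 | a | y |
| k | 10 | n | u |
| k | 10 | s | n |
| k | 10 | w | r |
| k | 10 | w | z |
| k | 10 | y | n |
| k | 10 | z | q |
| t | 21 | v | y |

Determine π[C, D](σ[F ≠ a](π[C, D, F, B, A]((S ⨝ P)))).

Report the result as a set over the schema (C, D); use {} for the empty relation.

{(k, n), (k, q), (k, r), (k, u), (k, z)}

S ⋈ P (natural join on C, G): {(30, b, k, 10, y, a, q), (30, b, k, 10, y, a, y), (30, b, k, 10, y, n, u), (30, b, k, 10, y, s, n), (30, b, k, 10, y, w, r), (30, b, k, 10, y, w, z), (30, b, k, 10, y, y, n), (30, b, k, 10, y, z, q), (40, u, k, 10, u, a, q), (40, u, k, 10, u, a, y), (40, u, k, 10, u, n, u), (40, u, k, 10, u, s, n), (40, u, k, 10, u, w, r), (40, u, k, 10, u, w, z), (40, u, k, 10, u, y, n), (40, u, k, 10, u, z, q)}
Projecting to C, D, F, B, A: {(k, n, s, b, 30), (k, n, s, u, 40), (k, n, y, b, 30), (k, n, y, u, 40), (k, q, a, b, 30), (k, q, a, u, 40), (k, q, z, b, 30), (k, q, z, u, 40), (k, r, w, b, 30), (k, r, w, u, 40), (k, u, n, b, 30), (k, u, n, u, 40), (k, y, a, b, 30), (k, y, a, u, 40), (k, z, w, b, 30), (k, z, w, u, 40)}
Selection F ≠ a: {(k, n, s, b, 30), (k, n, s, u, 40), (k, n, y, b, 30), (k, n, y, u, 40), (k, q, z, b, 30), (k, q, z, u, 40), (k, r, w, b, 30), (k, r, w, u, 40), (k, u, n, b, 30), (k, u, n, u, 40), (k, z, w, b, 30), (k, z, w, u, 40)}
Projecting to C, D (7 duplicate(s) eliminated): {(k, n), (k, q), (k, r), (k, u), (k, z)}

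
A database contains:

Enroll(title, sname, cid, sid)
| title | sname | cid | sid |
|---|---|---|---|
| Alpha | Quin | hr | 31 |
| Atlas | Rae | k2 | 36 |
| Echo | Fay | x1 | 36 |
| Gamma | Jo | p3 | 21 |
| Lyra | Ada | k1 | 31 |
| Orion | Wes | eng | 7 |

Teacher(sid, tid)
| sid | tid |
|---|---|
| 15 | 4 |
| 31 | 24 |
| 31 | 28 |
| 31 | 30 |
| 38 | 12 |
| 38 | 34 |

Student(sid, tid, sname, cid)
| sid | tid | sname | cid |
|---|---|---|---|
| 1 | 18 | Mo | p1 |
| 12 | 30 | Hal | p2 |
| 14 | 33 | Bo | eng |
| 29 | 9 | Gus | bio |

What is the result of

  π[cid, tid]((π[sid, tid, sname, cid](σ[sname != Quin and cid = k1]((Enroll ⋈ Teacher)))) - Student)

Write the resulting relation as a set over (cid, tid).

Enroll ⋈ Teacher (natural join on sid): {(Alpha, Quin, hr, 31, 24), (Alpha, Quin, hr, 31, 28), (Alpha, Quin, hr, 31, 30), (Lyra, Ada, k1, 31, 24), (Lyra, Ada, k1, 31, 28), (Lyra, Ada, k1, 31, 30)}
Apply σ_{sname != Quin and cid = k1}; surviving tuples: {(Lyra, Ada, k1, 31, 24), (Lyra, Ada, k1, 31, 28), (Lyra, Ada, k1, 31, 30)}
π[sid, tid, sname, cid]: project onto (sid, tid, sname, cid) → {(31, 24, Ada, k1), (31, 28, Ada, k1), (31, 30, Ada, k1)}
Set difference of the two operands is {(31, 24, Ada, k1), (31, 28, Ada, k1), (31, 30, Ada, k1)}.
π[cid, tid]: project onto (cid, tid) → {(k1, 24), (k1, 28), (k1, 30)}

{(k1, 24), (k1, 28), (k1, 30)}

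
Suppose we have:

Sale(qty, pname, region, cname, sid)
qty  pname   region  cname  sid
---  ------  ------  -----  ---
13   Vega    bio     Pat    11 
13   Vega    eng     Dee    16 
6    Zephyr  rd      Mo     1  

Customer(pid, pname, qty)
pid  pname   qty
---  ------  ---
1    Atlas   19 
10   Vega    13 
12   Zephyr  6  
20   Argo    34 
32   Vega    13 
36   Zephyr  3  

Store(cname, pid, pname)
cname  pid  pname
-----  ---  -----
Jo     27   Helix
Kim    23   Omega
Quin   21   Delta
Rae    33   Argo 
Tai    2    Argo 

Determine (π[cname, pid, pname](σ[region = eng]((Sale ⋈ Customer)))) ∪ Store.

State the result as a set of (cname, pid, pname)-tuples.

{(Dee, 10, Vega), (Dee, 32, Vega), (Jo, 27, Helix), (Kim, 23, Omega), (Quin, 21, Delta), (Rae, 33, Argo), (Tai, 2, Argo)}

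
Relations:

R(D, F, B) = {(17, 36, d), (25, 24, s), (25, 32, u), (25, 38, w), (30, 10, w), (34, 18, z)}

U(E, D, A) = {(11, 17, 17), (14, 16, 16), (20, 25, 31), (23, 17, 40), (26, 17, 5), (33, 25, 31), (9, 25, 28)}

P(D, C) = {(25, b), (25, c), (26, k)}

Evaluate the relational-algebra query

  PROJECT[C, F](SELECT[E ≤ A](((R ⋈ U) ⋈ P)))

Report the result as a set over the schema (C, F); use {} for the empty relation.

{(b, 24), (b, 32), (b, 38), (c, 24), (c, 32), (c, 38)}

Joining R and U on D yields {(17, 36, d, 11, 17), (17, 36, d, 23, 40), (17, 36, d, 26, 5), (25, 24, s, 20, 31), (25, 24, s, 33, 31), (25, 24, s, 9, 28), (25, 32, u, 20, 31), (25, 32, u, 33, 31), (25, 32, u, 9, 28), (25, 38, w, 20, 31), (25, 38, w, 33, 31), (25, 38, w, 9, 28)}.
Joining (R ⋈ U) and P on D yields {(25, 24, s, 20, 31, b), (25, 24, s, 20, 31, c), (25, 24, s, 33, 31, b), (25, 24, s, 33, 31, c), (25, 24, s, 9, 28, b), (25, 24, s, 9, 28, c), (25, 32, u, 20, 31, b), (25, 32, u, 20, 31, c), (25, 32, u, 33, 31, b), (25, 32, u, 33, 31, c), (25, 32, u, 9, 28, b), (25, 32, u, 9, 28, c), (25, 38, w, 20, 31, b), (25, 38, w, 20, 31, c), (25, 38, w, 33, 31, b), (25, 38, w, 33, 31, c), (25, 38, w, 9, 28, b), (25, 38, w, 9, 28, c)}.
σ[E ≤ A]: keep tuples satisfying E ≤ A → {(25, 24, s, 20, 31, b), (25, 24, s, 20, 31, c), (25, 24, s, 9, 28, b), (25, 24, s, 9, 28, c), (25, 32, u, 20, 31, b), (25, 32, u, 20, 31, c), (25, 32, u, 9, 28, b), (25, 32, u, 9, 28, c), (25, 38, w, 20, 31, b), (25, 38, w, 20, 31, c), (25, 38, w, 9, 28, b), (25, 38, w, 9, 28, c)}
Keep only column(s) C, F (6 duplicate(s) eliminated): {(b, 24), (b, 32), (b, 38), (c, 24), (c, 32), (c, 38)}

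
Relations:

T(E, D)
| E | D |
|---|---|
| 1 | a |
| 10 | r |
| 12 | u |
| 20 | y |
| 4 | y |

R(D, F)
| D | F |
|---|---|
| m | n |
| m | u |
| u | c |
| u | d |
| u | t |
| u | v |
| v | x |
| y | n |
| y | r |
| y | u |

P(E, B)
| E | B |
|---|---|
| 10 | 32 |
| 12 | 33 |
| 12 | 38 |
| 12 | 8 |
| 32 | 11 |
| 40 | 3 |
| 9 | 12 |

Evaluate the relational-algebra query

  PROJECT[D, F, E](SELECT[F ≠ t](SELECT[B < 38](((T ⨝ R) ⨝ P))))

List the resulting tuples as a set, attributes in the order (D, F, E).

{(u, c, 12), (u, d, 12), (u, v, 12)}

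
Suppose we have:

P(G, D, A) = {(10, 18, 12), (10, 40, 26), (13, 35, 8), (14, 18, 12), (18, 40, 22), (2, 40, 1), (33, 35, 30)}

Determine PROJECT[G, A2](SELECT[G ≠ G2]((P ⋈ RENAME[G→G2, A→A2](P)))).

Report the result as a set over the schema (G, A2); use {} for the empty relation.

{(10, 1), (10, 12), (10, 22), (13, 30), (14, 12), (18, 1), (18, 26), (2, 22), (2, 26), (33, 8)}

ρ[G→G2, A→A2]: schema becomes (G2, D, A2); tuples unchanged.
Natural join on D: {(10, 18, 12, 10, 12), (10, 18, 12, 14, 12), (10, 40, 26, 10, 26), (10, 40, 26, 18, 22), (10, 40, 26, 2, 1), (13, 35, 8, 13, 8), (13, 35, 8, 33, 30), (14, 18, 12, 10, 12), (14, 18, 12, 14, 12), (18, 40, 22, 10, 26), (18, 40, 22, 18, 22), (18, 40, 22, 2, 1), (2, 40, 1, 10, 26), (2, 40, 1, 18, 22), (2, 40, 1, 2, 1), (33, 35, 30, 13, 8), (33, 35, 30, 33, 30)}
Selection G ≠ G2: {(10, 18, 12, 14, 12), (10, 40, 26, 18, 22), (10, 40, 26, 2, 1), (13, 35, 8, 33, 30), (14, 18, 12, 10, 12), (18, 40, 22, 10, 26), (18, 40, 22, 2, 1), (2, 40, 1, 10, 26), (2, 40, 1, 18, 22), (33, 35, 30, 13, 8)}
π[G, A2]: project onto (G, A2) → {(10, 1), (10, 12), (10, 22), (13, 30), (14, 12), (18, 1), (18, 26), (2, 22), (2, 26), (33, 8)}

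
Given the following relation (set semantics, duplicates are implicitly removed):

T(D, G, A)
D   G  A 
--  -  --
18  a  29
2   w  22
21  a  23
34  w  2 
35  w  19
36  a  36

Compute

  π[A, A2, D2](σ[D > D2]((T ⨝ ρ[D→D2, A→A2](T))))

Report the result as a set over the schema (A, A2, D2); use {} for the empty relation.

{(19, 2, 34), (19, 22, 2), (2, 22, 2), (23, 29, 18), (36, 23, 21), (36, 29, 18)}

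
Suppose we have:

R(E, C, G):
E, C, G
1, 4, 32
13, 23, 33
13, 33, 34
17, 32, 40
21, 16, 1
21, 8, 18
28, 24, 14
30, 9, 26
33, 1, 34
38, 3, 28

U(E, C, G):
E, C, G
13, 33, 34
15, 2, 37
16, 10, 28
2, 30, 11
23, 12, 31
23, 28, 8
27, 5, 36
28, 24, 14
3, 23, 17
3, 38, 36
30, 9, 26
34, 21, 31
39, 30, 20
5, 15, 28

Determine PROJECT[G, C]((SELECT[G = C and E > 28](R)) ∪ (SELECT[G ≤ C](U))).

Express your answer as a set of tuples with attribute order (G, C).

{(11, 30), (14, 24), (17, 23), (20, 30), (36, 38), (8, 28)}

Apply σ_{G = C and E > 28}; surviving tuples: {}
Apply σ_{G ≤ C}; surviving tuples: {(2, 30, 11), (23, 28, 8), (28, 24, 14), (3, 23, 17), (3, 38, 36), (39, 30, 20)}
Set union of the two operands is {(2, 30, 11), (23, 28, 8), (28, 24, 14), (3, 23, 17), (3, 38, 36), (39, 30, 20)}.
π_{G, C} gives {(11, 30), (14, 24), (17, 23), (20, 30), (36, 38), (8, 28)}.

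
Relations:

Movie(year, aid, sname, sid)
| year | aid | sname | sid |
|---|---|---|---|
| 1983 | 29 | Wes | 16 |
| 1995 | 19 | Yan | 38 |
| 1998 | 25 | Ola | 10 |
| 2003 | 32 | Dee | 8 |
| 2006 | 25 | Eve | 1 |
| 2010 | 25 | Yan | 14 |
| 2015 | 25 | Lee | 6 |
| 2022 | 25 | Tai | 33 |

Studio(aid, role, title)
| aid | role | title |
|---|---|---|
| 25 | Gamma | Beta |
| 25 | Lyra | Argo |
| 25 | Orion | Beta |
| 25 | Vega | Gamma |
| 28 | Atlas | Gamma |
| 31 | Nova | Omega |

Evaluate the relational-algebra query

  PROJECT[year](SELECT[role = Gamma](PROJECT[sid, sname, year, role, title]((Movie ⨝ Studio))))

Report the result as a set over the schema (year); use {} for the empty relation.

{1998, 2006, 2010, 2015, 2022}

Joining Movie and Studio on aid yields {(1998, 25, Ola, 10, Gamma, Beta), (1998, 25, Ola, 10, Lyra, Argo), (1998, 25, Ola, 10, Orion, Beta), (1998, 25, Ola, 10, Vega, Gamma), (2006, 25, Eve, 1, Gamma, Beta), (2006, 25, Eve, 1, Lyra, Argo), (2006, 25, Eve, 1, Orion, Beta), (2006, 25, Eve, 1, Vega, Gamma), (2010, 25, Yan, 14, Gamma, Beta), (2010, 25, Yan, 14, Lyra, Argo), (2010, 25, Yan, 14, Orion, Beta), (2010, 25, Yan, 14, Vega, Gamma), (2015, 25, Lee, 6, Gamma, Beta), (2015, 25, Lee, 6, Lyra, Argo), (2015, 25, Lee, 6, Orion, Beta), (2015, 25, Lee, 6, Vega, Gamma), (2022, 25, Tai, 33, Gamma, Beta), (2022, 25, Tai, 33, Lyra, Argo), (2022, 25, Tai, 33, Orion, Beta), (2022, 25, Tai, 33, Vega, Gamma)}.
π_{sid, sname, year, role, title} gives {(1, Eve, 2006, Gamma, Beta), (1, Eve, 2006, Lyra, Argo), (1, Eve, 2006, Orion, Beta), (1, Eve, 2006, Vega, Gamma), (10, Ola, 1998, Gamma, Beta), (10, Ola, 1998, Lyra, Argo), (10, Ola, 1998, Orion, Beta), (10, Ola, 1998, Vega, Gamma), (14, Yan, 2010, Gamma, Beta), (14, Yan, 2010, Lyra, Argo), (14, Yan, 2010, Orion, Beta), (14, Yan, 2010, Vega, Gamma), (33, Tai, 2022, Gamma, Beta), (33, Tai, 2022, Lyra, Argo), (33, Tai, 2022, Orion, Beta), (33, Tai, 2022, Vega, Gamma), (6, Lee, 2015, Gamma, Beta), (6, Lee, 2015, Lyra, Argo), (6, Lee, 2015, Orion, Beta), (6, Lee, 2015, Vega, Gamma)}.
σ[role = Gamma]: keep tuples satisfying role = Gamma → {(1, Eve, 2006, Gamma, Beta), (10, Ola, 1998, Gamma, Beta), (14, Yan, 2010, Gamma, Beta), (33, Tai, 2022, Gamma, Beta), (6, Lee, 2015, Gamma, Beta)}
π_{year} gives {1998, 2006, 2010, 2015, 2022}.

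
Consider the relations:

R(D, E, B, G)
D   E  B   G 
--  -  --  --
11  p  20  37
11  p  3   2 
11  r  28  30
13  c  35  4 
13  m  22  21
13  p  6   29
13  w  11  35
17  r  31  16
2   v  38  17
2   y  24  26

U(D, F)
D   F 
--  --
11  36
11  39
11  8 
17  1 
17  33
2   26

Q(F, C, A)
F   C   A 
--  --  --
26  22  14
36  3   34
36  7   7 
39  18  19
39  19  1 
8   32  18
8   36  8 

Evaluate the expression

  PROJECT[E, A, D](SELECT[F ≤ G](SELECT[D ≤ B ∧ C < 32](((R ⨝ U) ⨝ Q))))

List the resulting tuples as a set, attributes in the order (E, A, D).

Natural join on D: {(11, p, 20, 37, 36), (11, p, 20, 37, 39), (11, p, 20, 37, 8), (11, p, 3, 2, 36), (11, p, 3, 2, 39), (11, p, 3, 2, 8), (11, r, 28, 30, 36), (11, r, 28, 30, 39), (11, r, 28, 30, 8), (17, r, 31, 16, 1), (17, r, 31, 16, 33), (2, v, 38, 17, 26), (2, y, 24, 26, 26)}
Natural join on F: {(11, p, 20, 37, 36, 3, 34), (11, p, 20, 37, 36, 7, 7), (11, p, 20, 37, 39, 18, 19), (11, p, 20, 37, 39, 19, 1), (11, p, 20, 37, 8, 32, 18), (11, p, 20, 37, 8, 36, 8), (11, p, 3, 2, 36, 3, 34), (11, p, 3, 2, 36, 7, 7), (11, p, 3, 2, 39, 18, 19), (11, p, 3, 2, 39, 19, 1), (11, p, 3, 2, 8, 32, 18), (11, p, 3, 2, 8, 36, 8), (11, r, 28, 30, 36, 3, 34), (11, r, 28, 30, 36, 7, 7), (11, r, 28, 30, 39, 18, 19), (11, r, 28, 30, 39, 19, 1), (11, r, 28, 30, 8, 32, 18), (11, r, 28, 30, 8, 36, 8), (2, v, 38, 17, 26, 22, 14), (2, y, 24, 26, 26, 22, 14)}
σ[D ≤ B ∧ C < 32]: keep tuples satisfying D ≤ B ∧ C < 32 → {(11, p, 20, 37, 36, 3, 34), (11, p, 20, 37, 36, 7, 7), (11, p, 20, 37, 39, 18, 19), (11, p, 20, 37, 39, 19, 1), (11, r, 28, 30, 36, 3, 34), (11, r, 28, 30, 36, 7, 7), (11, r, 28, 30, 39, 18, 19), (11, r, 28, 30, 39, 19, 1), (2, v, 38, 17, 26, 22, 14), (2, y, 24, 26, 26, 22, 14)}
σ[F ≤ G]: keep tuples satisfying F ≤ G → {(11, p, 20, 37, 36, 3, 34), (11, p, 20, 37, 36, 7, 7), (2, y, 24, 26, 26, 22, 14)}
π[E, A, D]: project onto (E, A, D) → {(p, 34, 11), (p, 7, 11), (y, 14, 2)}

{(p, 34, 11), (p, 7, 11), (y, 14, 2)}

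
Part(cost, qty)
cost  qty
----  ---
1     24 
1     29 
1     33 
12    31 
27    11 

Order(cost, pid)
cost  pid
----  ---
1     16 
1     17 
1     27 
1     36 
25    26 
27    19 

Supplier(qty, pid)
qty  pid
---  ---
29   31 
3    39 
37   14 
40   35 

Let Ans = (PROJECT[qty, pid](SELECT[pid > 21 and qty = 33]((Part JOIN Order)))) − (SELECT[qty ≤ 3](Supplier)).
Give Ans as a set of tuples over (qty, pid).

Part ⋈ Order (natural join on cost): {(1, 24, 16), (1, 24, 17), (1, 24, 27), (1, 24, 36), (1, 29, 16), (1, 29, 17), (1, 29, 27), (1, 29, 36), (1, 33, 16), (1, 33, 17), (1, 33, 27), (1, 33, 36), (27, 11, 19)}
Filtering on pid > 21 and qty = 33 leaves {(1, 33, 27), (1, 33, 36)}.
Projecting to qty, pid: {(33, 27), (33, 36)}
Filtering on qty ≤ 3 leaves {(3, 39)}.
Difference: {(33, 27), (33, 36)} with {(3, 39)} → {(33, 27), (33, 36)}

{(33, 27), (33, 36)}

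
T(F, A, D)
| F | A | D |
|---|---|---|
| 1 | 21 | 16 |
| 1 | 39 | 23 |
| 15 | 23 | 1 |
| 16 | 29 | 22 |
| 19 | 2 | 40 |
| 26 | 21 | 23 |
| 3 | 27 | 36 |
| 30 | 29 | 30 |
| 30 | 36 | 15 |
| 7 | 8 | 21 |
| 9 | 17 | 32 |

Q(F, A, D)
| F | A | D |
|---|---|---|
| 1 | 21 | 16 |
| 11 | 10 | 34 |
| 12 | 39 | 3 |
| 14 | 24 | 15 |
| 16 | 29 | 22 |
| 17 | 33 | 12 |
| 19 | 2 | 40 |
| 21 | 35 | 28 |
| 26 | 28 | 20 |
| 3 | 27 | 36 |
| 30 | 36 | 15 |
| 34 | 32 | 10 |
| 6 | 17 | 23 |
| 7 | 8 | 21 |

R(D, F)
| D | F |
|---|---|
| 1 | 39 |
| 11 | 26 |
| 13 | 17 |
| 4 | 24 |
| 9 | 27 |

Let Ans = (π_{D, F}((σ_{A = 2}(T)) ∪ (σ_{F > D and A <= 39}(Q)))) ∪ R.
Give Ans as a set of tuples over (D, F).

{(1, 39), (10, 34), (11, 26), (12, 17), (13, 17), (15, 30), (20, 26), (3, 12), (4, 24), (40, 19), (9, 27)}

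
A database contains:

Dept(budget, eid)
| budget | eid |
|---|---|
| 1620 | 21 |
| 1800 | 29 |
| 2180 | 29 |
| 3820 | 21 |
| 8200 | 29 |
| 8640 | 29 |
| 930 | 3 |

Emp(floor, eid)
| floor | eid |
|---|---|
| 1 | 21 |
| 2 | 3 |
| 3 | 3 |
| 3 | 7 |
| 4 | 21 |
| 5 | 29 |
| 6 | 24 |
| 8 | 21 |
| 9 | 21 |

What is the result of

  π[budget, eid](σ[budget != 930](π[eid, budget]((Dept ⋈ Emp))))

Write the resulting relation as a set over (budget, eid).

Dept ⋈ Emp (natural join on eid): {(1620, 21, 1), (1620, 21, 4), (1620, 21, 8), (1620, 21, 9), (1800, 29, 5), (2180, 29, 5), (3820, 21, 1), (3820, 21, 4), (3820, 21, 8), (3820, 21, 9), (8200, 29, 5), (8640, 29, 5), (930, 3, 2), (930, 3, 3)}
Projecting to eid, budget (7 duplicate(s) eliminated): {(21, 1620), (21, 3820), (29, 1800), (29, 2180), (29, 8200), (29, 8640), (3, 930)}
Filtering on budget != 930 leaves {(21, 1620), (21, 3820), (29, 1800), (29, 2180), (29, 8200), (29, 8640)}.
Projecting to budget, eid: {(1620, 21), (1800, 29), (2180, 29), (3820, 21), (8200, 29), (8640, 29)}

{(1620, 21), (1800, 29), (2180, 29), (3820, 21), (8200, 29), (8640, 29)}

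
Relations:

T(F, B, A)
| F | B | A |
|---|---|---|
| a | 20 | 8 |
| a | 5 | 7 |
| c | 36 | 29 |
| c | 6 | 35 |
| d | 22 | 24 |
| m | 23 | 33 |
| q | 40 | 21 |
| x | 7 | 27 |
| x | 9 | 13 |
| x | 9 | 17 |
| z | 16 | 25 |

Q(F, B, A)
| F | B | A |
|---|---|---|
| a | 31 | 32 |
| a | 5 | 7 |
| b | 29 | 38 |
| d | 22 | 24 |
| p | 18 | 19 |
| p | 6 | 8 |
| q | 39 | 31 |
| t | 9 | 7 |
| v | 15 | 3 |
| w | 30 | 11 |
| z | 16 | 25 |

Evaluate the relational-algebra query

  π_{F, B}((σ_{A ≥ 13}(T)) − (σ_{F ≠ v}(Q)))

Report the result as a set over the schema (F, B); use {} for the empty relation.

{(c, 36), (c, 6), (m, 23), (q, 40), (x, 7), (x, 9)}

σ[A ≥ 13]: keep tuples satisfying A ≥ 13 → {(c, 36, 29), (c, 6, 35), (d, 22, 24), (m, 23, 33), (q, 40, 21), (x, 7, 27), (x, 9, 13), (x, 9, 17), (z, 16, 25)}
σ[F ≠ v]: keep tuples satisfying F ≠ v → {(a, 31, 32), (a, 5, 7), (b, 29, 38), (d, 22, 24), (p, 18, 19), (p, 6, 8), (q, 39, 31), (t, 9, 7), (w, 30, 11), (z, 16, 25)}
Set difference of the two operands is {(c, 36, 29), (c, 6, 35), (m, 23, 33), (q, 40, 21), (x, 7, 27), (x, 9, 13), (x, 9, 17)}.
Projecting to F, B (1 duplicate(s) eliminated): {(c, 36), (c, 6), (m, 23), (q, 40), (x, 7), (x, 9)}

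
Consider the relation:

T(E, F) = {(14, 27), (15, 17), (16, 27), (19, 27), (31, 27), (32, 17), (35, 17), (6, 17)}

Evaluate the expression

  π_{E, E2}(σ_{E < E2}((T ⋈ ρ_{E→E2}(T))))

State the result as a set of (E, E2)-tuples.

{(14, 16), (14, 19), (14, 31), (15, 32), (15, 35), (16, 19), (16, 31), (19, 31), (32, 35), (6, 15), (6, 32), (6, 35)}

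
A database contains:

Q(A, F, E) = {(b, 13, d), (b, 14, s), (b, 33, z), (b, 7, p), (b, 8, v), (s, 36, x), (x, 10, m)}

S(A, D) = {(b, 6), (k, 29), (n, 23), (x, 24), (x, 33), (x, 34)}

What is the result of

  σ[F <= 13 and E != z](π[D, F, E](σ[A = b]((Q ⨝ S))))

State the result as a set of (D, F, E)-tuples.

Joining Q and S on A yields {(b, 13, d, 6), (b, 14, s, 6), (b, 33, z, 6), (b, 7, p, 6), (b, 8, v, 6), (x, 10, m, 24), (x, 10, m, 33), (x, 10, m, 34)}.
Filtering on A = b leaves {(b, 13, d, 6), (b, 14, s, 6), (b, 33, z, 6), (b, 7, p, 6), (b, 8, v, 6)}.
Keep only column(s) D, F, E: {(6, 13, d), (6, 14, s), (6, 33, z), (6, 7, p), (6, 8, v)}
Filtering on F <= 13 and E != z leaves {(6, 13, d), (6, 7, p), (6, 8, v)}.

{(6, 13, d), (6, 7, p), (6, 8, v)}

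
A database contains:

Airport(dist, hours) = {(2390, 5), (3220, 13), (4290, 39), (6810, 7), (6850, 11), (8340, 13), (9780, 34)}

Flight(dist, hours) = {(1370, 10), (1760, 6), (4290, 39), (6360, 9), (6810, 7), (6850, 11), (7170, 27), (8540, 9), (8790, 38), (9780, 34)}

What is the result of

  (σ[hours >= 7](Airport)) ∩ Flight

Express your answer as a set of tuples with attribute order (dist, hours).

{(4290, 39), (6810, 7), (6850, 11), (9780, 34)}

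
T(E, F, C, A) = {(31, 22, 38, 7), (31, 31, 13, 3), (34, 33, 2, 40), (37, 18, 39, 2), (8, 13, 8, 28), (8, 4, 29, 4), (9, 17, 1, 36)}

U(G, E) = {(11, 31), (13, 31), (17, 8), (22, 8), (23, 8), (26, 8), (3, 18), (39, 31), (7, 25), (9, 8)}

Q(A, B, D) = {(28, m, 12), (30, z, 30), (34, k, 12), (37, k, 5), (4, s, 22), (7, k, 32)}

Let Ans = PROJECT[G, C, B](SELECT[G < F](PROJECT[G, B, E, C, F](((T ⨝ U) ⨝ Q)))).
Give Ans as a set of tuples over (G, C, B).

T ⋈ U (natural join on E): {(31, 22, 38, 7, 11), (31, 22, 38, 7, 13), (31, 22, 38, 7, 39), (31, 31, 13, 3, 11), (31, 31, 13, 3, 13), (31, 31, 13, 3, 39), (8, 13, 8, 28, 17), (8, 13, 8, 28, 22), (8, 13, 8, 28, 23), (8, 13, 8, 28, 26), (8, 13, 8, 28, 9), (8, 4, 29, 4, 17), (8, 4, 29, 4, 22), (8, 4, 29, 4, 23), (8, 4, 29, 4, 26), (8, 4, 29, 4, 9)}
(T ⨝ U) ⋈ Q (natural join on A): {(31, 22, 38, 7, 11, k, 32), (31, 22, 38, 7, 13, k, 32), (31, 22, 38, 7, 39, k, 32), (8, 13, 8, 28, 17, m, 12), (8, 13, 8, 28, 22, m, 12), (8, 13, 8, 28, 23, m, 12), (8, 13, 8, 28, 26, m, 12), (8, 13, 8, 28, 9, m, 12), (8, 4, 29, 4, 17, s, 22), (8, 4, 29, 4, 22, s, 22), (8, 4, 29, 4, 23, s, 22), (8, 4, 29, 4, 26, s, 22), (8, 4, 29, 4, 9, s, 22)}
π[G, B, E, C, F]: project onto (G, B, E, C, F) → {(11, k, 31, 38, 22), (13, k, 31, 38, 22), (17, m, 8, 8, 13), (17, s, 8, 29, 4), (22, m, 8, 8, 13), (22, s, 8, 29, 4), (23, m, 8, 8, 13), (23, s, 8, 29, 4), (26, m, 8, 8, 13), (26, s, 8, 29, 4), (39, k, 31, 38, 22), (9, m, 8, 8, 13), (9, s, 8, 29, 4)}
Filtering on G < F leaves {(11, k, 31, 38, 22), (13, k, 31, 38, 22), (9, m, 8, 8, 13)}.
π[G, C, B]: project onto (G, C, B) → {(11, 38, k), (13, 38, k), (9, 8, m)}

{(11, 38, k), (13, 38, k), (9, 8, m)}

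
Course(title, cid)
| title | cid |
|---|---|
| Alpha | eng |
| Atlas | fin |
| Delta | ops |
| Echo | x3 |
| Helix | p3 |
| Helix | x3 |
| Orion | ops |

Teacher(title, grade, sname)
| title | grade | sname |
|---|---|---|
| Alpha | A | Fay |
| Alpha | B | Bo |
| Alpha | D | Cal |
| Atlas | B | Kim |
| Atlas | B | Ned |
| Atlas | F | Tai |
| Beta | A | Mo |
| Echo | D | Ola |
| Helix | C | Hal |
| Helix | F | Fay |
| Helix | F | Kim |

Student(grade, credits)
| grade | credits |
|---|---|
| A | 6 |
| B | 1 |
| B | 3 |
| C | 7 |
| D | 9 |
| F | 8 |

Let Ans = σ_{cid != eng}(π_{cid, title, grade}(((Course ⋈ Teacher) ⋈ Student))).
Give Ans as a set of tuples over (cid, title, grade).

{(fin, Atlas, B), (fin, Atlas, F), (p3, Helix, C), (p3, Helix, F), (x3, Echo, D), (x3, Helix, C), (x3, Helix, F)}

Course ⋈ Teacher (natural join on title): {(Alpha, eng, A, Fay), (Alpha, eng, B, Bo), (Alpha, eng, D, Cal), (Atlas, fin, B, Kim), (Atlas, fin, B, Ned), (Atlas, fin, F, Tai), (Echo, x3, D, Ola), (Helix, p3, C, Hal), (Helix, p3, F, Fay), (Helix, p3, F, Kim), (Helix, x3, C, Hal), (Helix, x3, F, Fay), (Helix, x3, F, Kim)}
(Course ⋈ Teacher) ⋈ Student (natural join on grade): {(Alpha, eng, A, Fay, 6), (Alpha, eng, B, Bo, 1), (Alpha, eng, B, Bo, 3), (Alpha, eng, D, Cal, 9), (Atlas, fin, B, Kim, 1), (Atlas, fin, B, Kim, 3), (Atlas, fin, B, Ned, 1), (Atlas, fin, B, Ned, 3), (Atlas, fin, F, Tai, 8), (Echo, x3, D, Ola, 9), (Helix, p3, C, Hal, 7), (Helix, p3, F, Fay, 8), (Helix, p3, F, Kim, 8), (Helix, x3, C, Hal, 7), (Helix, x3, F, Fay, 8), (Helix, x3, F, Kim, 8)}
Projecting to cid, title, grade (6 duplicate(s) eliminated): {(eng, Alpha, A), (eng, Alpha, B), (eng, Alpha, D), (fin, Atlas, B), (fin, Atlas, F), (p3, Helix, C), (p3, Helix, F), (x3, Echo, D), (x3, Helix, C), (x3, Helix, F)}
σ[cid != eng]: keep tuples satisfying cid != eng → {(fin, Atlas, B), (fin, Atlas, F), (p3, Helix, C), (p3, Helix, F), (x3, Echo, D), (x3, Helix, C), (x3, Helix, F)}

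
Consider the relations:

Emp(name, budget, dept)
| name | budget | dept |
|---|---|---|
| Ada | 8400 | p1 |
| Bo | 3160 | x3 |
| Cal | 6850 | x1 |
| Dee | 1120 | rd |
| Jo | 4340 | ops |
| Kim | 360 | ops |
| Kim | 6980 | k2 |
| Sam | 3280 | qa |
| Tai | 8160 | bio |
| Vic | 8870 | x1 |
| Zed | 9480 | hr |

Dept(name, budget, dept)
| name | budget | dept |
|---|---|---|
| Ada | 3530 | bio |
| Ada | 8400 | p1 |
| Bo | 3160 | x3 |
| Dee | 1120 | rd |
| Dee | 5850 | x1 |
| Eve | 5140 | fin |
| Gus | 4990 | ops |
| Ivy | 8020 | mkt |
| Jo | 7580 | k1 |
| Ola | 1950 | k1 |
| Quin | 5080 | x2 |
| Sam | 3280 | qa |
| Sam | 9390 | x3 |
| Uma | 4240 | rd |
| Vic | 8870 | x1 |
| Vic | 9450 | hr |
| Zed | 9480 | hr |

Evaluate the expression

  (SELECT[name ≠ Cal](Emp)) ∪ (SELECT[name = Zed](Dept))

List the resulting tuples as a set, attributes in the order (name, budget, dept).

Apply σ_{name ≠ Cal}; surviving tuples: {(Ada, 8400, p1), (Bo, 3160, x3), (Dee, 1120, rd), (Jo, 4340, ops), (Kim, 360, ops), (Kim, 6980, k2), (Sam, 3280, qa), (Tai, 8160, bio), (Vic, 8870, x1), (Zed, 9480, hr)}
Apply σ_{name = Zed}; surviving tuples: {(Zed, 9480, hr)}
Set union of the two operands is {(Ada, 8400, p1), (Bo, 3160, x3), (Dee, 1120, rd), (Jo, 4340, ops), (Kim, 360, ops), (Kim, 6980, k2), (Sam, 3280, qa), (Tai, 8160, bio), (Vic, 8870, x1), (Zed, 9480, hr)}.

{(Ada, 8400, p1), (Bo, 3160, x3), (Dee, 1120, rd), (Jo, 4340, ops), (Kim, 360, ops), (Kim, 6980, k2), (Sam, 3280, qa), (Tai, 8160, bio), (Vic, 8870, x1), (Zed, 9480, hr)}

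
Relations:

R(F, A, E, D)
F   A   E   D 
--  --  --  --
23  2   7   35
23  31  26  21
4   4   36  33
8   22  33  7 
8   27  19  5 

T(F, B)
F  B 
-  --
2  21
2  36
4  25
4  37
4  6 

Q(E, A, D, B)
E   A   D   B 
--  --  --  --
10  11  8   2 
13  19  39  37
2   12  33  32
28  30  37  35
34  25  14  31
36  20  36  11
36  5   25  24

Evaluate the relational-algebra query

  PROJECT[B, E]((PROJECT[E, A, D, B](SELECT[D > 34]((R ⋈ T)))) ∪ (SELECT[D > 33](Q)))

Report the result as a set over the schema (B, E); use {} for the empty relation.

R ⋈ T (natural join on F): {(4, 4, 36, 33, 25), (4, 4, 36, 33, 37), (4, 4, 36, 33, 6)}
σ[D > 34]: keep tuples satisfying D > 34 → {}
π_{E, A, D, B} gives {}.
σ[D > 33]: keep tuples satisfying D > 33 → {(13, 19, 39, 37), (28, 30, 37, 35), (36, 20, 36, 11)}
Taking the union: {(13, 19, 39, 37), (28, 30, 37, 35), (36, 20, 36, 11)}
π_{B, E} gives {(11, 36), (35, 28), (37, 13)}.

{(11, 36), (35, 28), (37, 13)}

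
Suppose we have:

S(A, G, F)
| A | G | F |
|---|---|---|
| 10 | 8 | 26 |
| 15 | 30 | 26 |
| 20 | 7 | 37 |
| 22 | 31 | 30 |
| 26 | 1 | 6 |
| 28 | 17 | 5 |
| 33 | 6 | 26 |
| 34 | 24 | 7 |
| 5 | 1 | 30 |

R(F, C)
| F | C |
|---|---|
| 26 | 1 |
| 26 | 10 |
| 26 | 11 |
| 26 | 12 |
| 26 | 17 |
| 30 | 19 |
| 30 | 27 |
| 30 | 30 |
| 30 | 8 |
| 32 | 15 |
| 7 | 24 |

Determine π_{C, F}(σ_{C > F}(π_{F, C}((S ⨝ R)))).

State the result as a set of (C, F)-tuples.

{(24, 7)}

Joining S and R on F yields {(10, 8, 26, 1), (10, 8, 26, 10), (10, 8, 26, 11), (10, 8, 26, 12), (10, 8, 26, 17), (15, 30, 26, 1), (15, 30, 26, 10), (15, 30, 26, 11), (15, 30, 26, 12), (15, 30, 26, 17), (22, 31, 30, 19), (22, 31, 30, 27), (22, 31, 30, 30), (22, 31, 30, 8), (33, 6, 26, 1), (33, 6, 26, 10), (33, 6, 26, 11), (33, 6, 26, 12), (33, 6, 26, 17), (34, 24, 7, 24), (5, 1, 30, 19), (5, 1, 30, 27), (5, 1, 30, 30), (5, 1, 30, 8)}.
π[F, C]: project onto (F, C) (14 duplicate(s) eliminated) → {(26, 1), (26, 10), (26, 11), (26, 12), (26, 17), (30, 19), (30, 27), (30, 30), (30, 8), (7, 24)}
Apply σ_{C > F}; surviving tuples: {(7, 24)}
π[C, F]: project onto (C, F) → {(24, 7)}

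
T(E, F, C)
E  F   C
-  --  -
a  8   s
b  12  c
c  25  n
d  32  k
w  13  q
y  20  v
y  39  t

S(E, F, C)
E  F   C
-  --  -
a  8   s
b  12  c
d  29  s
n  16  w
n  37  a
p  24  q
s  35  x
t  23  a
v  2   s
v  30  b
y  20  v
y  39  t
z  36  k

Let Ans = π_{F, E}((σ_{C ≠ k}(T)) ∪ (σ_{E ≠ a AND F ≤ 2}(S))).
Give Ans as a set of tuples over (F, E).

Filtering on C ≠ k leaves {(a, 8, s), (b, 12, c), (c, 25, n), (w, 13, q), (y, 20, v), (y, 39, t)}.
Filtering on E ≠ a AND F ≤ 2 leaves {(v, 2, s)}.
Set union of the two operands is {(a, 8, s), (b, 12, c), (c, 25, n), (v, 2, s), (w, 13, q), (y, 20, v), (y, 39, t)}.
Keep only column(s) F, E: {(12, b), (13, w), (2, v), (20, y), (25, c), (39, y), (8, a)}

{(12, b), (13, w), (2, v), (20, y), (25, c), (39, y), (8, a)}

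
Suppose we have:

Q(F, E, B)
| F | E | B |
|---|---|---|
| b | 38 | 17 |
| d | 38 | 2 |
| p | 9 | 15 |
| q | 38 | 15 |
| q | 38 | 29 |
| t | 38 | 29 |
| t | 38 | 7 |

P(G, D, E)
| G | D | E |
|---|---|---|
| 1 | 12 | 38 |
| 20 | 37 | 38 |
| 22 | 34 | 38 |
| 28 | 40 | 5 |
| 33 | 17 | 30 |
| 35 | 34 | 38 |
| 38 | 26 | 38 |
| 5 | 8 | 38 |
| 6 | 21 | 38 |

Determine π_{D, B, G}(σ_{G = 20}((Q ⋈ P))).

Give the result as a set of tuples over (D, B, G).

Natural join on E: {(b, 38, 17, 1, 12), (b, 38, 17, 20, 37), (b, 38, 17, 22, 34), (b, 38, 17, 35, 34), (b, 38, 17, 38, 26), (b, 38, 17, 5, 8), (b, 38, 17, 6, 21), (d, 38, 2, 1, 12), (d, 38, 2, 20, 37), (d, 38, 2, 22, 34), (d, 38, 2, 35, 34), (d, 38, 2, 38, 26), (d, 38, 2, 5, 8), (d, 38, 2, 6, 21), (q, 38, 15, 1, 12), (q, 38, 15, 20, 37), (q, 38, 15, 22, 34), (q, 38, 15, 35, 34), (q, 38, 15, 38, 26), (q, 38, 15, 5, 8), (q, 38, 15, 6, 21), (q, 38, 29, 1, 12), (q, 38, 29, 20, 37), (q, 38, 29, 22, 34), (q, 38, 29, 35, 34), (q, 38, 29, 38, 26), (q, 38, 29, 5, 8), (q, 38, 29, 6, 21), (t, 38, 29, 1, 12), (t, 38, 29, 20, 37), (t, 38, 29, 22, 34), (t, 38, 29, 35, 34), (t, 38, 29, 38, 26), (t, 38, 29, 5, 8), (t, 38, 29, 6, 21), (t, 38, 7, 1, 12), (t, 38, 7, 20, 37), (t, 38, 7, 22, 34), (t, 38, 7, 35, 34), (t, 38, 7, 38, 26), (t, 38, 7, 5, 8), (t, 38, 7, 6, 21)}
Filtering on G = 20 leaves {(b, 38, 17, 20, 37), (d, 38, 2, 20, 37), (q, 38, 15, 20, 37), (q, 38, 29, 20, 37), (t, 38, 29, 20, 37), (t, 38, 7, 20, 37)}.
π[D, B, G]: project onto (D, B, G) (1 duplicate(s) eliminated) → {(37, 15, 20), (37, 17, 20), (37, 2, 20), (37, 29, 20), (37, 7, 20)}

{(37, 15, 20), (37, 17, 20), (37, 2, 20), (37, 29, 20), (37, 7, 20)}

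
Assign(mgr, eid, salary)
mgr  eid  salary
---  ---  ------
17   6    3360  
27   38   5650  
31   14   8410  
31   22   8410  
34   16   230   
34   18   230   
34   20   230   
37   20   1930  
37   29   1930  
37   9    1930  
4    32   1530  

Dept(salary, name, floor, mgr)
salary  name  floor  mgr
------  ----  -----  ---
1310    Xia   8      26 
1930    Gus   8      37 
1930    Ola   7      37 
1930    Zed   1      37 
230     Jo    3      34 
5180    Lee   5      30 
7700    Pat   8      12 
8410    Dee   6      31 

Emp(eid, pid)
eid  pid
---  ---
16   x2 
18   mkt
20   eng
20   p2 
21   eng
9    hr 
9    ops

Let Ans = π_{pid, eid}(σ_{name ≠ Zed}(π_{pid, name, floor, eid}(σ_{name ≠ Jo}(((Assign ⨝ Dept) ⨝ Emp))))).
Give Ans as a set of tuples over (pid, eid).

{(eng, 20), (hr, 9), (ops, 9), (p2, 20)}

Assign ⋈ Dept (natural join on mgr, salary): {(31, 14, 8410, Dee, 6), (31, 22, 8410, Dee, 6), (34, 16, 230, Jo, 3), (34, 18, 230, Jo, 3), (34, 20, 230, Jo, 3), (37, 20, 1930, Gus, 8), (37, 20, 1930, Ola, 7), (37, 20, 1930, Zed, 1), (37, 29, 1930, Gus, 8), (37, 29, 1930, Ola, 7), (37, 29, 1930, Zed, 1), (37, 9, 1930, Gus, 8), (37, 9, 1930, Ola, 7), (37, 9, 1930, Zed, 1)}
(Assign ⨝ Dept) ⋈ Emp (natural join on eid): {(34, 16, 230, Jo, 3, x2), (34, 18, 230, Jo, 3, mkt), (34, 20, 230, Jo, 3, eng), (34, 20, 230, Jo, 3, p2), (37, 20, 1930, Gus, 8, eng), (37, 20, 1930, Gus, 8, p2), (37, 20, 1930, Ola, 7, eng), (37, 20, 1930, Ola, 7, p2), (37, 20, 1930, Zed, 1, eng), (37, 20, 1930, Zed, 1, p2), (37, 9, 1930, Gus, 8, hr), (37, 9, 1930, Gus, 8, ops), (37, 9, 1930, Ola, 7, hr), (37, 9, 1930, Ola, 7, ops), (37, 9, 1930, Zed, 1, hr), (37, 9, 1930, Zed, 1, ops)}
Selection name ≠ Jo: {(37, 20, 1930, Gus, 8, eng), (37, 20, 1930, Gus, 8, p2), (37, 20, 1930, Ola, 7, eng), (37, 20, 1930, Ola, 7, p2), (37, 20, 1930, Zed, 1, eng), (37, 20, 1930, Zed, 1, p2), (37, 9, 1930, Gus, 8, hr), (37, 9, 1930, Gus, 8, ops), (37, 9, 1930, Ola, 7, hr), (37, 9, 1930, Ola, 7, ops), (37, 9, 1930, Zed, 1, hr), (37, 9, 1930, Zed, 1, ops)}
π_{pid, name, floor, eid} gives {(eng, Gus, 8, 20), (eng, Ola, 7, 20), (eng, Zed, 1, 20), (hr, Gus, 8, 9), (hr, Ola, 7, 9), (hr, Zed, 1, 9), (ops, Gus, 8, 9), (ops, Ola, 7, 9), (ops, Zed, 1, 9), (p2, Gus, 8, 20), (p2, Ola, 7, 20), (p2, Zed, 1, 20)}.
Selection name ≠ Zed: {(eng, Gus, 8, 20), (eng, Ola, 7, 20), (hr, Gus, 8, 9), (hr, Ola, 7, 9), (ops, Gus, 8, 9), (ops, Ola, 7, 9), (p2, Gus, 8, 20), (p2, Ola, 7, 20)}
π_{pid, eid} gives {(eng, 20), (hr, 9), (ops, 9), (p2, 20)} (4 duplicate(s) eliminated).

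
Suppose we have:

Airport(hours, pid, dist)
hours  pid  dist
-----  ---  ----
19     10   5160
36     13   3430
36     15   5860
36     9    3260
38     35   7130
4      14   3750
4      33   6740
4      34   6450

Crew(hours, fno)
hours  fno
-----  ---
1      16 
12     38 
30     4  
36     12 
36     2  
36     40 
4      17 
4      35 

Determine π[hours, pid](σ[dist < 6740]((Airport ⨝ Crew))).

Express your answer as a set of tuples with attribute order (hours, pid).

Airport ⋈ Crew (natural join on hours): {(36, 13, 3430, 12), (36, 13, 3430, 2), (36, 13, 3430, 40), (36, 15, 5860, 12), (36, 15, 5860, 2), (36, 15, 5860, 40), (36, 9, 3260, 12), (36, 9, 3260, 2), (36, 9, 3260, 40), (4, 14, 3750, 17), (4, 14, 3750, 35), (4, 33, 6740, 17), (4, 33, 6740, 35), (4, 34, 6450, 17), (4, 34, 6450, 35)}
σ[dist < 6740]: keep tuples satisfying dist < 6740 → {(36, 13, 3430, 12), (36, 13, 3430, 2), (36, 13, 3430, 40), (36, 15, 5860, 12), (36, 15, 5860, 2), (36, 15, 5860, 40), (36, 9, 3260, 12), (36, 9, 3260, 2), (36, 9, 3260, 40), (4, 14, 3750, 17), (4, 14, 3750, 35), (4, 34, 6450, 17), (4, 34, 6450, 35)}
π[hours, pid]: project onto (hours, pid) (8 duplicate(s) eliminated) → {(36, 13), (36, 15), (36, 9), (4, 14), (4, 34)}

{(36, 13), (36, 15), (36, 9), (4, 14), (4, 34)}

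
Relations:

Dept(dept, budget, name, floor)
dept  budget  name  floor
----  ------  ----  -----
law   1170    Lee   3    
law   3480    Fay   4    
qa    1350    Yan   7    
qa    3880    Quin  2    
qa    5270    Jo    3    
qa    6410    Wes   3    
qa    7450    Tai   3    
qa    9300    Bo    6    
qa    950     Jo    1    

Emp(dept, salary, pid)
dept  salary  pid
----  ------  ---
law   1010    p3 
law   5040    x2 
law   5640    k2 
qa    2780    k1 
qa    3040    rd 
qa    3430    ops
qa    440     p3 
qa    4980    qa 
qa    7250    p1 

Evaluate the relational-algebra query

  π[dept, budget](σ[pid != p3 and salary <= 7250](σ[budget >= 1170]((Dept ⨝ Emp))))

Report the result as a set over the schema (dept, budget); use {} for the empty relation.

Joining Dept and Emp on dept yields {(law, 1170, Lee, 3, 1010, p3), (law, 1170, Lee, 3, 5040, x2), (law, 1170, Lee, 3, 5640, k2), (law, 3480, Fay, 4, 1010, p3), (law, 3480, Fay, 4, 5040, x2), (law, 3480, Fay, 4, 5640, k2), (qa, 1350, Yan, 7, 2780, k1), (qa, 1350, Yan, 7, 3040, rd), (qa, 1350, Yan, 7, 3430, ops), (qa, 1350, Yan, 7, 440, p3), (qa, 1350, Yan, 7, 4980, qa), (qa, 1350, Yan, 7, 7250, p1), (qa, 3880, Quin, 2, 2780, k1), (qa, 3880, Quin, 2, 3040, rd), (qa, 3880, Quin, 2, 3430, ops), (qa, 3880, Quin, 2, 440, p3), (qa, 3880, Quin, 2, 4980, qa), (qa, 3880, Quin, 2, 7250, p1), (qa, 5270, Jo, 3, 2780, k1), (qa, 5270, Jo, 3, 3040, rd), (qa, 5270, Jo, 3, 3430, ops), (qa, 5270, Jo, 3, 440, p3), (qa, 5270, Jo, 3, 4980, qa), (qa, 5270, Jo, 3, 7250, p1), (qa, 6410, Wes, 3, 2780, k1), (qa, 6410, Wes, 3, 3040, rd), (qa, 6410, Wes, 3, 3430, ops), (qa, 6410, Wes, 3, 440, p3), (qa, 6410, Wes, 3, 4980, qa), (qa, 6410, Wes, 3, 7250, p1), (qa, 7450, Tai, 3, 2780, k1), (qa, 7450, Tai, 3, 3040, rd), (qa, 7450, Tai, 3, 3430, ops), (qa, 7450, Tai, 3, 440, p3), (qa, 7450, Tai, 3, 4980, qa), (qa, 7450, Tai, 3, 7250, p1), (qa, 9300, Bo, 6, 2780, k1), (qa, 9300, Bo, 6, 3040, rd), (qa, 9300, Bo, 6, 3430, ops), (qa, 9300, Bo, 6, 440, p3), (qa, 9300, Bo, 6, 4980, qa), (qa, 9300, Bo, 6, 7250, p1), (qa, 950, Jo, 1, 2780, k1), (qa, 950, Jo, 1, 3040, rd), (qa, 950, Jo, 1, 3430, ops), (qa, 950, Jo, 1, 440, p3), (qa, 950, Jo, 1, 4980, qa), (qa, 950, Jo, 1, 7250, p1)}.
Selection budget >= 1170: {(law, 1170, Lee, 3, 1010, p3), (law, 1170, Lee, 3, 5040, x2), (law, 1170, Lee, 3, 5640, k2), (law, 3480, Fay, 4, 1010, p3), (law, 3480, Fay, 4, 5040, x2), (law, 3480, Fay, 4, 5640, k2), (qa, 1350, Yan, 7, 2780, k1), (qa, 1350, Yan, 7, 3040, rd), (qa, 1350, Yan, 7, 3430, ops), (qa, 1350, Yan, 7, 440, p3), (qa, 1350, Yan, 7, 4980, qa), (qa, 1350, Yan, 7, 7250, p1), (qa, 3880, Quin, 2, 2780, k1), (qa, 3880, Quin, 2, 3040, rd), (qa, 3880, Quin, 2, 3430, ops), (qa, 3880, Quin, 2, 440, p3), (qa, 3880, Quin, 2, 4980, qa), (qa, 3880, Quin, 2, 7250, p1), (qa, 5270, Jo, 3, 2780, k1), (qa, 5270, Jo, 3, 3040, rd), (qa, 5270, Jo, 3, 3430, ops), (qa, 5270, Jo, 3, 440, p3), (qa, 5270, Jo, 3, 4980, qa), (qa, 5270, Jo, 3, 7250, p1), (qa, 6410, Wes, 3, 2780, k1), (qa, 6410, Wes, 3, 3040, rd), (qa, 6410, Wes, 3, 3430, ops), (qa, 6410, Wes, 3, 440, p3), (qa, 6410, Wes, 3, 4980, qa), (qa, 6410, Wes, 3, 7250, p1), (qa, 7450, Tai, 3, 2780, k1), (qa, 7450, Tai, 3, 3040, rd), (qa, 7450, Tai, 3, 3430, ops), (qa, 7450, Tai, 3, 440, p3), (qa, 7450, Tai, 3, 4980, qa), (qa, 7450, Tai, 3, 7250, p1), (qa, 9300, Bo, 6, 2780, k1), (qa, 9300, Bo, 6, 3040, rd), (qa, 9300, Bo, 6, 3430, ops), (qa, 9300, Bo, 6, 440, p3), (qa, 9300, Bo, 6, 4980, qa), (qa, 9300, Bo, 6, 7250, p1)}
Selection pid != p3 and salary <= 7250: {(law, 1170, Lee, 3, 5040, x2), (law, 1170, Lee, 3, 5640, k2), (law, 3480, Fay, 4, 5040, x2), (law, 3480, Fay, 4, 5640, k2), (qa, 1350, Yan, 7, 2780, k1), (qa, 1350, Yan, 7, 3040, rd), (qa, 1350, Yan, 7, 3430, ops), (qa, 1350, Yan, 7, 4980, qa), (qa, 1350, Yan, 7, 7250, p1), (qa, 3880, Quin, 2, 2780, k1), (qa, 3880, Quin, 2, 3040, rd), (qa, 3880, Quin, 2, 3430, ops), (qa, 3880, Quin, 2, 4980, qa), (qa, 3880, Quin, 2, 7250, p1), (qa, 5270, Jo, 3, 2780, k1), (qa, 5270, Jo, 3, 3040, rd), (qa, 5270, Jo, 3, 3430, ops), (qa, 5270, Jo, 3, 4980, qa), (qa, 5270, Jo, 3, 7250, p1), (qa, 6410, Wes, 3, 2780, k1), (qa, 6410, Wes, 3, 3040, rd), (qa, 6410, Wes, 3, 3430, ops), (qa, 6410, Wes, 3, 4980, qa), (qa, 6410, Wes, 3, 7250, p1), (qa, 7450, Tai, 3, 2780, k1), (qa, 7450, Tai, 3, 3040, rd), (qa, 7450, Tai, 3, 3430, ops), (qa, 7450, Tai, 3, 4980, qa), (qa, 7450, Tai, 3, 7250, p1), (qa, 9300, Bo, 6, 2780, k1), (qa, 9300, Bo, 6, 3040, rd), (qa, 9300, Bo, 6, 3430, ops), (qa, 9300, Bo, 6, 4980, qa), (qa, 9300, Bo, 6, 7250, p1)}
Projecting to dept, budget (26 duplicate(s) eliminated): {(law, 1170), (law, 3480), (qa, 1350), (qa, 3880), (qa, 5270), (qa, 6410), (qa, 7450), (qa, 9300)}

{(law, 1170), (law, 3480), (qa, 1350), (qa, 3880), (qa, 5270), (qa, 6410), (qa, 7450), (qa, 9300)}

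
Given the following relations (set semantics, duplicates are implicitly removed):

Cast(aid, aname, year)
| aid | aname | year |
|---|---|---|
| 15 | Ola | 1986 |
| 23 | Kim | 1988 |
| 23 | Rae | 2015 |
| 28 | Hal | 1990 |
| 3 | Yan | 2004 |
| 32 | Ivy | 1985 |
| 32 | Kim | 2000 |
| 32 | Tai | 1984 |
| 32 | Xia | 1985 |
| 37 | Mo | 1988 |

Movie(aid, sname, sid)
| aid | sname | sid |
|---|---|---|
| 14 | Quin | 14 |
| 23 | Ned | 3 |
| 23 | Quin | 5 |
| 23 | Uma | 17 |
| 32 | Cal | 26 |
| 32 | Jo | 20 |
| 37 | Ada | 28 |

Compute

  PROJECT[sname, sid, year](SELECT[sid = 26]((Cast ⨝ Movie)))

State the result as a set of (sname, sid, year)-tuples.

Natural join on aid: {(23, Kim, 1988, Ned, 3), (23, Kim, 1988, Quin, 5), (23, Kim, 1988, Uma, 17), (23, Rae, 2015, Ned, 3), (23, Rae, 2015, Quin, 5), (23, Rae, 2015, Uma, 17), (32, Ivy, 1985, Cal, 26), (32, Ivy, 1985, Jo, 20), (32, Kim, 2000, Cal, 26), (32, Kim, 2000, Jo, 20), (32, Tai, 1984, Cal, 26), (32, Tai, 1984, Jo, 20), (32, Xia, 1985, Cal, 26), (32, Xia, 1985, Jo, 20), (37, Mo, 1988, Ada, 28)}
σ[sid = 26]: keep tuples satisfying sid = 26 → {(32, Ivy, 1985, Cal, 26), (32, Kim, 2000, Cal, 26), (32, Tai, 1984, Cal, 26), (32, Xia, 1985, Cal, 26)}
Projecting to sname, sid, year (1 duplicate(s) eliminated): {(Cal, 26, 1984), (Cal, 26, 1985), (Cal, 26, 2000)}

{(Cal, 26, 1984), (Cal, 26, 1985), (Cal, 26, 2000)}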